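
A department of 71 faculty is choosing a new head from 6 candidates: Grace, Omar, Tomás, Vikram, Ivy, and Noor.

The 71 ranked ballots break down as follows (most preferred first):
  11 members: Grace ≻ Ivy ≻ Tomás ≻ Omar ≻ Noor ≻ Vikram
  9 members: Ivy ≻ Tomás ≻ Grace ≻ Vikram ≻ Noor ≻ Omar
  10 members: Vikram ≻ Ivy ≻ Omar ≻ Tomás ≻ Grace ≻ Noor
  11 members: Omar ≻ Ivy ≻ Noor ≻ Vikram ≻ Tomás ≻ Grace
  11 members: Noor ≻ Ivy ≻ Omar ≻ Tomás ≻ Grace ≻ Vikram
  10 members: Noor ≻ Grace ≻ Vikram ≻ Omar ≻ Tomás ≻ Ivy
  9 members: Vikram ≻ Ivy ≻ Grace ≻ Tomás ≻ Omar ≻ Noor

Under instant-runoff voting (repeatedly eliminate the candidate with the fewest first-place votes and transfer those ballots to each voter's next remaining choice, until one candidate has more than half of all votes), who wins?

Grace

Round 1: Grace 11, Omar 11, Tomás 0, Vikram 19, Ivy 9, Noor 21. Tomás eliminated.
Round 2: Grace 11, Omar 11, Vikram 19, Ivy 9, Noor 21. Ivy eliminated.
Round 3: Grace 20, Omar 11, Vikram 19, Noor 21. Omar eliminated.
Round 4: Grace 20, Vikram 19, Noor 32. Vikram eliminated.
Round 5: Grace 39, Noor 32. Grace has a majority (≥36).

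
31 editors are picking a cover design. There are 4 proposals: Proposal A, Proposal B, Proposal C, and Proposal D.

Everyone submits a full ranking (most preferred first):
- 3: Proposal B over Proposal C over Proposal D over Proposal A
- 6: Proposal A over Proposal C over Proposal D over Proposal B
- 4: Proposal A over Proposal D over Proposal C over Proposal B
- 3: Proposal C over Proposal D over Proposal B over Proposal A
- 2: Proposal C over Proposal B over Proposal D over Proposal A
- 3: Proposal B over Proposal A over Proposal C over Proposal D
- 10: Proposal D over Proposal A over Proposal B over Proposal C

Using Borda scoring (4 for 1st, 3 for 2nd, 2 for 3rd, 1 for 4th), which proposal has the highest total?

Proposal A

Proposal A: 3×1 + 6×4 + 4×4 + 3×1 + 2×1 + 3×3 + 10×3 = 87
Proposal B: 3×4 + 6×1 + 4×1 + 3×2 + 2×3 + 3×4 + 10×2 = 66
Proposal C: 3×3 + 6×3 + 4×2 + 3×4 + 2×4 + 3×2 + 10×1 = 71
Proposal D: 3×2 + 6×2 + 4×3 + 3×3 + 2×2 + 3×1 + 10×4 = 86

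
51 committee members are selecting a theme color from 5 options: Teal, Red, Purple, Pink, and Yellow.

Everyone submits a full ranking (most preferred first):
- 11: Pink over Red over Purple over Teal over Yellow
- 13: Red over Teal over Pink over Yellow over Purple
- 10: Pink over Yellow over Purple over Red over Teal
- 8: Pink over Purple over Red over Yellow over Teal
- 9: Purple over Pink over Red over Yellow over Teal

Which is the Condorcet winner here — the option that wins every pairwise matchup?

Pink

Pink vs Teal: 38–13
Pink vs Red: 38–13
Pink vs Purple: 42–9
Pink vs Yellow: 51–0
Pink beats every other option.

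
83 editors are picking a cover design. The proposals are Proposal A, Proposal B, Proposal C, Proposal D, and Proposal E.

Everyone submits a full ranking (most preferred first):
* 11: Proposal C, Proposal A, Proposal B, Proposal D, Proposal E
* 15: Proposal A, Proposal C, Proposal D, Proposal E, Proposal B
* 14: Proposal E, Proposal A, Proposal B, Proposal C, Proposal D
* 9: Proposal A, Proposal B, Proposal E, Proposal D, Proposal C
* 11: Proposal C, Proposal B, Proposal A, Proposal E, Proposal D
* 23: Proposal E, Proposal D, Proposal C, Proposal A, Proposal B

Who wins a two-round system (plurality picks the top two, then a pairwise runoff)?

Proposal A

Round 1 first-place votes: Proposal A 24, Proposal B 0, Proposal C 22, Proposal D 0, Proposal E 37. Proposal E and Proposal A advance.
Runoff: Proposal E is ranked above Proposal A on 37 ballots, Proposal A above Proposal E on 46.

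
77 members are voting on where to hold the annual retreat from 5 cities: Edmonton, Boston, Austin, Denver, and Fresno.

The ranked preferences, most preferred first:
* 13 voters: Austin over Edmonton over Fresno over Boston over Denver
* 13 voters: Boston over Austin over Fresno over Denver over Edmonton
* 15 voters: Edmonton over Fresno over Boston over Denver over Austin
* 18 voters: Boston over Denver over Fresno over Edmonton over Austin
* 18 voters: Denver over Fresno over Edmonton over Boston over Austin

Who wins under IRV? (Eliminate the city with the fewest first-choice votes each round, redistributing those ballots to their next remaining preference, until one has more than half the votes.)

Edmonton

Round 1: Edmonton 15, Boston 31, Austin 13, Denver 18, Fresno 0. Fresno eliminated.
Round 2: Edmonton 15, Boston 31, Austin 13, Denver 18. Austin eliminated.
Round 3: Edmonton 28, Boston 31, Denver 18. Denver eliminated.
Round 4: Edmonton 46, Boston 31. Edmonton has a majority (≥39).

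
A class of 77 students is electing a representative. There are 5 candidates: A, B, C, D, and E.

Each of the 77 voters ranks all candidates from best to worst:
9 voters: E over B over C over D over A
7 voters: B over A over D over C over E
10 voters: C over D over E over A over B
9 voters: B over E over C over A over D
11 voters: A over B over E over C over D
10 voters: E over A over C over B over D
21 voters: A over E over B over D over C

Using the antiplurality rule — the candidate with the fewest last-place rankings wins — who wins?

Last-place votes: A 9, B 10, C 21, D 30, E 7.

E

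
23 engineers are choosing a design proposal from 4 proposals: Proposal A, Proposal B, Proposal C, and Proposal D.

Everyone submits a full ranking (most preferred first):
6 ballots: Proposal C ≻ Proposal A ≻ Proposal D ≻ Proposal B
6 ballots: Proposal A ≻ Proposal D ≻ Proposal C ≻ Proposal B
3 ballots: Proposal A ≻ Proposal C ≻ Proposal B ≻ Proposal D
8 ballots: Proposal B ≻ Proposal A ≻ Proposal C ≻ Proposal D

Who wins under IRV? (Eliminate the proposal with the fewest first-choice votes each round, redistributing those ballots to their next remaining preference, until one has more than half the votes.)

Proposal A

Round 1: Proposal A 9, Proposal B 8, Proposal C 6, Proposal D 0. Proposal D eliminated.
Round 2: Proposal A 9, Proposal B 8, Proposal C 6. Proposal C eliminated.
Round 3: Proposal A 15, Proposal B 8. Proposal A has a majority (≥12).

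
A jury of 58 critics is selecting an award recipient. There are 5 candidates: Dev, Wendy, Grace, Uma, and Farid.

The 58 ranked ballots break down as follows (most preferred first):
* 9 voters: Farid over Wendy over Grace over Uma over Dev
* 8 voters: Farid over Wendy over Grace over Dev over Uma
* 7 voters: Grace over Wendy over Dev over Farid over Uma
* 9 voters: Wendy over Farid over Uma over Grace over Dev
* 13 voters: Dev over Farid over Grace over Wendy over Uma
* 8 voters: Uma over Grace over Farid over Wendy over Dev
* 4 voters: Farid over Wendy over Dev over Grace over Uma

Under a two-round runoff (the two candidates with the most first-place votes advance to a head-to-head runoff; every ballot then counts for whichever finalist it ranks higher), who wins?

Round 1 first-place votes: Dev 13, Wendy 9, Grace 7, Uma 8, Farid 21. Farid and Dev advance.
Runoff: Farid is ranked above Dev on 38 ballots, Dev above Farid on 20.

Farid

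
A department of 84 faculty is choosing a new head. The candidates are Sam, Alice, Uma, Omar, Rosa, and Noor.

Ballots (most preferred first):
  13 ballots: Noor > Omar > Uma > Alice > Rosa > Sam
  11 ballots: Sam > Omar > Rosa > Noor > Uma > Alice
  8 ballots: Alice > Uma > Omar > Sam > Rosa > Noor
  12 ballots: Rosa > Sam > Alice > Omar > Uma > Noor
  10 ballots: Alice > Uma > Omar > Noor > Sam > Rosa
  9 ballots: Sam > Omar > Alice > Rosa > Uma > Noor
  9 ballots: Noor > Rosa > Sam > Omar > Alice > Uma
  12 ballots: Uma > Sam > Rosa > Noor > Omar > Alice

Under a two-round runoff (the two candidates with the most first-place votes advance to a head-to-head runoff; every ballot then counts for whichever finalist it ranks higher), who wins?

Sam

Round 1 first-place votes: Sam 20, Alice 18, Uma 12, Omar 0, Rosa 12, Noor 22. Noor and Sam advance.
Runoff: Noor is ranked above Sam on 32 ballots, Sam above Noor on 52.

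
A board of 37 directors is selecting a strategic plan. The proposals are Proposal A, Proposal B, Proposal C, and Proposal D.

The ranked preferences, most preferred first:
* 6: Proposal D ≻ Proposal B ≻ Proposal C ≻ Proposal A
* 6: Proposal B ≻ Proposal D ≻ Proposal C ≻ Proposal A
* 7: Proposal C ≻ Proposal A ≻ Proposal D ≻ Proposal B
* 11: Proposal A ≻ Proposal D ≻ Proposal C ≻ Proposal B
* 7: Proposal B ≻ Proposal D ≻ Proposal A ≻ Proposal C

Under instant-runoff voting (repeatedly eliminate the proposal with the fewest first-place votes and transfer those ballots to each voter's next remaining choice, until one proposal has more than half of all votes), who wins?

Round 1: Proposal A 11, Proposal B 13, Proposal C 7, Proposal D 6. Proposal D eliminated.
Round 2: Proposal A 11, Proposal B 19, Proposal C 7. Proposal B has a majority (≥19).

Proposal B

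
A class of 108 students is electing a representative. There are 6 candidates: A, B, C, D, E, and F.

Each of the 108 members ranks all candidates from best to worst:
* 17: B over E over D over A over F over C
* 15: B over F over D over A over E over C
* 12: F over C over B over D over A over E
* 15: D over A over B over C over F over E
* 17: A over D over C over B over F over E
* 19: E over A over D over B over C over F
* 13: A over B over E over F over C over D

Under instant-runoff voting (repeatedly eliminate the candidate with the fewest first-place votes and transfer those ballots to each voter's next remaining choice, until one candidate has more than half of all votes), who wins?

Round 1: A 30, B 32, C 0, D 15, E 19, F 12. C eliminated.
Round 2: A 30, B 32, D 15, E 19, F 12. F eliminated.
Round 3: A 30, B 44, D 15, E 19. D eliminated.
Round 4: A 45, B 44, E 19. E eliminated.
Round 5: A 64, B 44. A has a majority (≥55).

A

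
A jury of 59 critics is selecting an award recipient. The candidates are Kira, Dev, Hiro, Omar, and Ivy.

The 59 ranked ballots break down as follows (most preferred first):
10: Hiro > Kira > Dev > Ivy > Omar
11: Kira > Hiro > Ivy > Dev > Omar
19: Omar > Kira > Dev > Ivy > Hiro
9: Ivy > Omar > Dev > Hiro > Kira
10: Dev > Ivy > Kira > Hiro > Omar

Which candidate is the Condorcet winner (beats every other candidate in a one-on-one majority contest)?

Kira vs Dev: 40–19
Kira vs Hiro: 40–19
Kira vs Omar: 31–28
Kira vs Ivy: 40–19
Kira beats every other candidate.

Kira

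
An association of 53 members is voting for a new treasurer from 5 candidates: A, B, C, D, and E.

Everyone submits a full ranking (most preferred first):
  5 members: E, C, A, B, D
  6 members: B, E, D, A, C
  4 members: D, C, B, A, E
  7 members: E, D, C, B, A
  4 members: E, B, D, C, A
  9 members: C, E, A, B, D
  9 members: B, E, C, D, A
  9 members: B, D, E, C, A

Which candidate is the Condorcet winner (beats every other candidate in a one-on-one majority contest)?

B vs A: 39–14
B vs C: 28–25
B vs D: 42–11
B vs E: 28–25
B beats every other candidate.

B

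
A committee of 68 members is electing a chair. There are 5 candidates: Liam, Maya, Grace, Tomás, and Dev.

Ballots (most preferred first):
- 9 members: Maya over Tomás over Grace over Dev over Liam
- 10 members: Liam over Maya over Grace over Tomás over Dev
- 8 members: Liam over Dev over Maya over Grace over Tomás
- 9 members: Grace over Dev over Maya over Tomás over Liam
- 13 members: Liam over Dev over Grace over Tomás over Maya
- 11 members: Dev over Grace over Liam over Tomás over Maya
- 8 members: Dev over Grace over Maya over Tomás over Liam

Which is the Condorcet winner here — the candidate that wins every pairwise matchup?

Dev vs Liam: 37–31
Dev vs Maya: 49–19
Dev vs Grace: 40–28
Dev vs Tomás: 49–19
Dev beats every other candidate.

Dev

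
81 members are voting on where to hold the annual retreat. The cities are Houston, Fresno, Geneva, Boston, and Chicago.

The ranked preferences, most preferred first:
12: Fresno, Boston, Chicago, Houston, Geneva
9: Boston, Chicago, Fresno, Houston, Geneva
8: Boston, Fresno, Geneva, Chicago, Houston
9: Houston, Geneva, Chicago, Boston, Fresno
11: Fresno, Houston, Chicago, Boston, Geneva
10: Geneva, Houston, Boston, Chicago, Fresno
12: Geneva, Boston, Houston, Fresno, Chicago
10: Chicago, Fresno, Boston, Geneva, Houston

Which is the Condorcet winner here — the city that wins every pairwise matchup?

Boston vs Houston: 51–30
Boston vs Fresno: 48–33
Boston vs Geneva: 50–31
Boston vs Chicago: 51–30
Boston beats every other city.

Boston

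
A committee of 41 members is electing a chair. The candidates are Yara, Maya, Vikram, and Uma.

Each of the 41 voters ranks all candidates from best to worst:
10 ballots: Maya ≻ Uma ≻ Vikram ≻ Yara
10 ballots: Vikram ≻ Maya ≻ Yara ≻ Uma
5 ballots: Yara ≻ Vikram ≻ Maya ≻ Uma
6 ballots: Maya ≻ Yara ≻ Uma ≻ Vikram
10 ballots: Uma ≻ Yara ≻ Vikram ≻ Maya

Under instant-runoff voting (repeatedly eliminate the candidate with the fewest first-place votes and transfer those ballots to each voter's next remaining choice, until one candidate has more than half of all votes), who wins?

Round 1: Yara 5, Maya 16, Vikram 10, Uma 10. Yara eliminated.
Round 2: Maya 16, Vikram 15, Uma 10. Uma eliminated.
Round 3: Maya 16, Vikram 25. Vikram has a majority (≥21).

Vikram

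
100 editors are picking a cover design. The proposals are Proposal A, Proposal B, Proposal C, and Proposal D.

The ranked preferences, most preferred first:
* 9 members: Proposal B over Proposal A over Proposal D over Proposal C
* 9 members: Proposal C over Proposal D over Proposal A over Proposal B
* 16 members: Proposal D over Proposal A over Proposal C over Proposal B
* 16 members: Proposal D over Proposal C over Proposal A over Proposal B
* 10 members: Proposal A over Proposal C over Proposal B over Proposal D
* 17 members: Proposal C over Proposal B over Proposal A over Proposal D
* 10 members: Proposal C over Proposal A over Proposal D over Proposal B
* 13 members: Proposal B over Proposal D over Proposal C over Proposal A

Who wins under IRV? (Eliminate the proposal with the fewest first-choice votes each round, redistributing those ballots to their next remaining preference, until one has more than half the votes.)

Round 1: Proposal A 10, Proposal B 22, Proposal C 36, Proposal D 32. Proposal A eliminated.
Round 2: Proposal B 22, Proposal C 46, Proposal D 32. Proposal B eliminated.
Round 3: Proposal C 46, Proposal D 54. Proposal D has a majority (≥51).

Proposal D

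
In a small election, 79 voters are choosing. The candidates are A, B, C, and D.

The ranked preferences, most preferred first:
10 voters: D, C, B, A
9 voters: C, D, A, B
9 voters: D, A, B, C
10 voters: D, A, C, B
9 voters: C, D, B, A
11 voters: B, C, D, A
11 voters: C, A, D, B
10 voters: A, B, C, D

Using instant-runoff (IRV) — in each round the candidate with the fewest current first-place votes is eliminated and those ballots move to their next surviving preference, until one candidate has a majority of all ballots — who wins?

Round 1: A 10, B 11, C 29, D 29. A eliminated.
Round 2: B 21, C 29, D 29. B eliminated.
Round 3: C 50, D 29. C has a majority (≥40).

C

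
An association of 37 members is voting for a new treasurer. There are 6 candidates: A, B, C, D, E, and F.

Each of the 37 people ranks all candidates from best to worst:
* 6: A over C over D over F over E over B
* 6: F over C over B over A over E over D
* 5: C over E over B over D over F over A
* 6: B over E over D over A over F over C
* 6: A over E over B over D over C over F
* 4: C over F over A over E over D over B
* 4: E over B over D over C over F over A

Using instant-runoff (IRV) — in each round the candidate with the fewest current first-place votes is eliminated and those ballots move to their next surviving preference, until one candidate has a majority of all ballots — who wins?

Round 1: A 12, B 6, C 9, D 0, E 4, F 6. D eliminated.
Round 2: A 12, B 6, C 9, E 4, F 6. E eliminated.
Round 3: A 12, B 10, C 9, F 6. F eliminated.
Round 4: A 12, B 10, C 15. B eliminated.
Round 5: A 18, C 19. C has a majority (≥19).

C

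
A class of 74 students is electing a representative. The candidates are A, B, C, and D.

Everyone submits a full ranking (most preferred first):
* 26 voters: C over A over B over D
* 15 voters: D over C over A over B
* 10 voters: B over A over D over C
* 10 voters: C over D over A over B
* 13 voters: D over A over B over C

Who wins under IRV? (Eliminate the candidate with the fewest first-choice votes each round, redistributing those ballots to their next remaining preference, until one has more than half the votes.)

D

Round 1: A 0, B 10, C 36, D 28. A eliminated.
Round 2: B 10, C 36, D 28. B eliminated.
Round 3: C 36, D 38. D has a majority (≥38).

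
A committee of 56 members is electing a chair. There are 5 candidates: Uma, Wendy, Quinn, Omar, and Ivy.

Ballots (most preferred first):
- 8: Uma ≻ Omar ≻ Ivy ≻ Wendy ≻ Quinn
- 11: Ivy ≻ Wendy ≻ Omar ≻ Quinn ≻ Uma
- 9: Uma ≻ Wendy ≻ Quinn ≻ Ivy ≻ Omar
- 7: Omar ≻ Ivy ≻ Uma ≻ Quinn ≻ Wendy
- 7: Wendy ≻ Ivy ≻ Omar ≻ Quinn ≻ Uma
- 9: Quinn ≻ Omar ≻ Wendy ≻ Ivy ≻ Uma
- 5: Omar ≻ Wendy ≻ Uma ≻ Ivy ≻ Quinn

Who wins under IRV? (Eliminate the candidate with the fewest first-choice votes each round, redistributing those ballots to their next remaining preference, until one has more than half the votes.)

Round 1: Uma 17, Wendy 7, Quinn 9, Omar 12, Ivy 11. Wendy eliminated.
Round 2: Uma 17, Quinn 9, Omar 12, Ivy 18. Quinn eliminated.
Round 3: Uma 17, Omar 21, Ivy 18. Uma eliminated.
Round 4: Omar 29, Ivy 27. Omar has a majority (≥29).

Omar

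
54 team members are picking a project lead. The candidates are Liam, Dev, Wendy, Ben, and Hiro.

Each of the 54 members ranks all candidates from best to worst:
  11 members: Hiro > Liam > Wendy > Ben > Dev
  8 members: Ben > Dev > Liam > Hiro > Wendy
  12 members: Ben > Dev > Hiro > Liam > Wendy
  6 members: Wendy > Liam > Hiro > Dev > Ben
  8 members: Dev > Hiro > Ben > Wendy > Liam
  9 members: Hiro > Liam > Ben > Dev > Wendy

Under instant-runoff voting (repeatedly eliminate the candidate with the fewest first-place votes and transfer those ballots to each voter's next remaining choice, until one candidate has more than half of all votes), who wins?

Round 1: Liam 0, Dev 8, Wendy 6, Ben 20, Hiro 20. Liam eliminated.
Round 2: Dev 8, Wendy 6, Ben 20, Hiro 20. Wendy eliminated.
Round 3: Dev 8, Ben 20, Hiro 26. Dev eliminated.
Round 4: Ben 20, Hiro 34. Hiro has a majority (≥28).

Hiro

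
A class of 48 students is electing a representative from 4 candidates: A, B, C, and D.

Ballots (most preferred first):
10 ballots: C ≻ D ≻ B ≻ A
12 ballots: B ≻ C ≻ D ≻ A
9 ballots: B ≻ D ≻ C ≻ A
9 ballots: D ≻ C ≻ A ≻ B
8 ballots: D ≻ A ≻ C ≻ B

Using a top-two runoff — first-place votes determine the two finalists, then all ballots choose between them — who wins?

D

Round 1 first-place votes: A 0, B 21, C 10, D 17. B and D advance.
Runoff: B is ranked above D on 21 ballots, D above B on 27.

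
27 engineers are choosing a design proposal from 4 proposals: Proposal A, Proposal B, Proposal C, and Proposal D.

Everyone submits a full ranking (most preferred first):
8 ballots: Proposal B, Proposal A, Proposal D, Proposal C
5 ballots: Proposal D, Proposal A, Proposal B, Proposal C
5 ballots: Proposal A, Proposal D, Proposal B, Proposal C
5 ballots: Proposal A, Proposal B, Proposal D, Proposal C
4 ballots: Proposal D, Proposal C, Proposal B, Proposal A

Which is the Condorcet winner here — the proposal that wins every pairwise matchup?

Proposal A

Proposal A vs Proposal B: 15–12
Proposal A vs Proposal C: 23–4
Proposal A vs Proposal D: 18–9
Proposal A beats every other proposal.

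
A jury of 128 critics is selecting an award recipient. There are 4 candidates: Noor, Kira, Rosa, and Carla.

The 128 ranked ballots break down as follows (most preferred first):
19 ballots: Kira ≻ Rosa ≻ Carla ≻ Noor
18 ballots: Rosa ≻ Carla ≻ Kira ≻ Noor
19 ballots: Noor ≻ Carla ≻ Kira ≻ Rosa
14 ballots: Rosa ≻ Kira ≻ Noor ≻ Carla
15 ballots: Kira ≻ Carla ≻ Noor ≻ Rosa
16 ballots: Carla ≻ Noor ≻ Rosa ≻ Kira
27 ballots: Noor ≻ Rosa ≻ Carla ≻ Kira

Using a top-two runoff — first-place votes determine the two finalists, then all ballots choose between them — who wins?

Kira

Round 1 first-place votes: Noor 46, Kira 34, Rosa 32, Carla 16. Noor and Kira advance.
Runoff: Noor is ranked above Kira on 62 ballots, Kira above Noor on 66.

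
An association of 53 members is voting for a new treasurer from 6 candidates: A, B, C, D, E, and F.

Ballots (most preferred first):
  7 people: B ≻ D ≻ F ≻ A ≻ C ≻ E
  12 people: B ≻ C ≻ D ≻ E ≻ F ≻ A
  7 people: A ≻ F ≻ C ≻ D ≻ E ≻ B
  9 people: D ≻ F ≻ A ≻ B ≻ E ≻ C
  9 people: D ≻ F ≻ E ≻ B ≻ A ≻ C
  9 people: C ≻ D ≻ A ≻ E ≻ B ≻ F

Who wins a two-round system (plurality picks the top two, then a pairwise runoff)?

D

Round 1 first-place votes: A 7, B 19, C 9, D 18, E 0, F 0. B and D advance.
Runoff: B is ranked above D on 19 ballots, D above B on 34.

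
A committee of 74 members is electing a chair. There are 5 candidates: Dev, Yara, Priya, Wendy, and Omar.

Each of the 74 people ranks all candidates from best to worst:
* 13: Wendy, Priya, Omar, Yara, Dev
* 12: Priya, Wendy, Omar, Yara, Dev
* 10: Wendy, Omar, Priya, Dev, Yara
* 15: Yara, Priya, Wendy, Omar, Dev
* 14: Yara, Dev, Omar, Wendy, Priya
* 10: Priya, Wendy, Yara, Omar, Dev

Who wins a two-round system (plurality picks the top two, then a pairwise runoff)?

Round 1 first-place votes: Dev 0, Yara 29, Priya 22, Wendy 23, Omar 0. Yara and Wendy advance.
Runoff: Yara is ranked above Wendy on 29 ballots, Wendy above Yara on 45.

Wendy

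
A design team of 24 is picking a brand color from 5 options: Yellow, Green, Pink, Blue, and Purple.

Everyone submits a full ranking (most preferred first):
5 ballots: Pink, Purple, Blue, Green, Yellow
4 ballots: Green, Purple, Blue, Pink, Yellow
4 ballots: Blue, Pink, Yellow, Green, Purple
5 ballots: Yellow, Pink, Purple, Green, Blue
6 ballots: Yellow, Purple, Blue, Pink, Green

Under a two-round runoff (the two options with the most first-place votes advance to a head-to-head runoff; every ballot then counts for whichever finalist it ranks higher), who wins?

Pink

Round 1 first-place votes: Yellow 11, Green 4, Pink 5, Blue 4, Purple 0. Yellow and Pink advance.
Runoff: Yellow is ranked above Pink on 11 ballots, Pink above Yellow on 13.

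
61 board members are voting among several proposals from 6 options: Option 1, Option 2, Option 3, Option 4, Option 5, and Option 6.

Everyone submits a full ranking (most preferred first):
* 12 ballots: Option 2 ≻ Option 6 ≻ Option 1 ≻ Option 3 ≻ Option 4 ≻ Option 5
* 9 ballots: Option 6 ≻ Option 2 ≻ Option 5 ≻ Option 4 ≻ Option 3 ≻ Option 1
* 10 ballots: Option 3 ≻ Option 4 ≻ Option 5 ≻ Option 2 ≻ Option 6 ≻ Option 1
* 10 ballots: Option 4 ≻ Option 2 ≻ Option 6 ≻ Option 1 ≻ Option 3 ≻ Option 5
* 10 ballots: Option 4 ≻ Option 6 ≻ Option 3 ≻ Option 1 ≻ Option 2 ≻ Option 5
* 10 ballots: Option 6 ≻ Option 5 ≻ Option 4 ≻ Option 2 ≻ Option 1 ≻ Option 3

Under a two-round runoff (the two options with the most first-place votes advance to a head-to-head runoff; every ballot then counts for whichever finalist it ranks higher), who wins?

Option 6

Round 1 first-place votes: Option 1 0, Option 2 12, Option 3 10, Option 4 20, Option 5 0, Option 6 19. Option 4 and Option 6 advance.
Runoff: Option 4 is ranked above Option 6 on 30 ballots, Option 6 above Option 4 on 31.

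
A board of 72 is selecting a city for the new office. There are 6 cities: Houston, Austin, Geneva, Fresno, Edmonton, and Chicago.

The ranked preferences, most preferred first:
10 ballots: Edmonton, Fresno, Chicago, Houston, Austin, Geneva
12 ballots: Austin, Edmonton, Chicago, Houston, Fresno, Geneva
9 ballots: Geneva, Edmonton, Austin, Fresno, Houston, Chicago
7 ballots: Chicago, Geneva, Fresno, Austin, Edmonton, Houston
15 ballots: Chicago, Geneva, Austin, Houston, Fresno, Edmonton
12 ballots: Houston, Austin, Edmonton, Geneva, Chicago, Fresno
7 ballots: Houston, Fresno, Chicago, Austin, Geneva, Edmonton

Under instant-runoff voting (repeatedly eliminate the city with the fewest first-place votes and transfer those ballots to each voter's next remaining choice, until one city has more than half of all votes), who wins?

Edmonton

Round 1: Houston 19, Austin 12, Geneva 9, Fresno 0, Edmonton 10, Chicago 22. Fresno eliminated.
Round 2: Houston 19, Austin 12, Geneva 9, Edmonton 10, Chicago 22. Geneva eliminated.
Round 3: Houston 19, Austin 12, Edmonton 19, Chicago 22. Austin eliminated.
Round 4: Houston 19, Edmonton 31, Chicago 22. Houston eliminated.
Round 5: Edmonton 43, Chicago 29. Edmonton has a majority (≥37).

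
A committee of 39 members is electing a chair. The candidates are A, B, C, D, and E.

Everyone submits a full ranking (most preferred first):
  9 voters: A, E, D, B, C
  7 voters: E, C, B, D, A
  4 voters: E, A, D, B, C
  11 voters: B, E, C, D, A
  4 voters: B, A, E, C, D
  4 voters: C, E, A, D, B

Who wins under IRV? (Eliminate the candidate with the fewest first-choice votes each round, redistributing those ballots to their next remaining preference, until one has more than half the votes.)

Round 1: A 9, B 15, C 4, D 0, E 11. D eliminated.
Round 2: A 9, B 15, C 4, E 11. C eliminated.
Round 3: A 9, B 15, E 15. A eliminated.
Round 4: B 15, E 24. E has a majority (≥20).

E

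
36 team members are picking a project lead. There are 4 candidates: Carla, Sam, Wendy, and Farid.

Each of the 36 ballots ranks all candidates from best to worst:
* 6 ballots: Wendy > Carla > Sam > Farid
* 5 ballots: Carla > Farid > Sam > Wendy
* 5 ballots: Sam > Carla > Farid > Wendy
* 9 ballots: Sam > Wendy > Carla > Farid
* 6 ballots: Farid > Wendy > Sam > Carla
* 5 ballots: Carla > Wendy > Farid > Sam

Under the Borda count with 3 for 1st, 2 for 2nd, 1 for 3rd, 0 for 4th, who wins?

Carla

Carla: 6×2 + 5×3 + 5×2 + 9×1 + 6×0 + 5×3 = 61
Sam: 6×1 + 5×1 + 5×3 + 9×3 + 6×1 + 5×0 = 59
Wendy: 6×3 + 5×0 + 5×0 + 9×2 + 6×2 + 5×2 = 58
Farid: 6×0 + 5×2 + 5×1 + 9×0 + 6×3 + 5×1 = 38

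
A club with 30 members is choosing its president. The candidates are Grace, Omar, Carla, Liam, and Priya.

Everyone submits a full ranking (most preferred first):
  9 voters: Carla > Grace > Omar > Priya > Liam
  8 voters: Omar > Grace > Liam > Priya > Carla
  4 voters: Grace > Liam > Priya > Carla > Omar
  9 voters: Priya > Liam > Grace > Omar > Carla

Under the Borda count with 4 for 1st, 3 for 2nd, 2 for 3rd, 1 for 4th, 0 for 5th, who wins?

Grace: 9×3 + 8×3 + 4×4 + 9×2 = 85
Omar: 9×2 + 8×4 + 4×0 + 9×1 = 59
Carla: 9×4 + 8×0 + 4×1 + 9×0 = 40
Liam: 9×0 + 8×2 + 4×3 + 9×3 = 55
Priya: 9×1 + 8×1 + 4×2 + 9×4 = 61

Grace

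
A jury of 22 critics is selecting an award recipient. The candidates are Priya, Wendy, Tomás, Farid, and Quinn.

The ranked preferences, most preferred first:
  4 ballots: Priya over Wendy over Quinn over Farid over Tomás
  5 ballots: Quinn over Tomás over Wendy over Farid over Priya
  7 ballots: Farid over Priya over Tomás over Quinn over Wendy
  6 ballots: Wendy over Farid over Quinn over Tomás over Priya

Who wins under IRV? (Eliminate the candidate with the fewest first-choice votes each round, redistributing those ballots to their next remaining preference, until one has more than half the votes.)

Round 1: Priya 4, Wendy 6, Tomás 0, Farid 7, Quinn 5. Tomás eliminated.
Round 2: Priya 4, Wendy 6, Farid 7, Quinn 5. Priya eliminated.
Round 3: Wendy 10, Farid 7, Quinn 5. Quinn eliminated.
Round 4: Wendy 15, Farid 7. Wendy has a majority (≥12).

Wendy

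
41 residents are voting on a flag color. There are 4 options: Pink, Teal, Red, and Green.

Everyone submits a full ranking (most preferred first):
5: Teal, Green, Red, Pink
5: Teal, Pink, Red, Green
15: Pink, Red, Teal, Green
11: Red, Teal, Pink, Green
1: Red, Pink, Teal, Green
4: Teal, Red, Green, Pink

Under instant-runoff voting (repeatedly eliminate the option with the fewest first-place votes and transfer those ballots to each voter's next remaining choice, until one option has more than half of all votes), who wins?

Round 1: Pink 15, Teal 14, Red 12, Green 0. Green eliminated.
Round 2: Pink 15, Teal 14, Red 12. Red eliminated.
Round 3: Pink 16, Teal 25. Teal has a majority (≥21).

Teal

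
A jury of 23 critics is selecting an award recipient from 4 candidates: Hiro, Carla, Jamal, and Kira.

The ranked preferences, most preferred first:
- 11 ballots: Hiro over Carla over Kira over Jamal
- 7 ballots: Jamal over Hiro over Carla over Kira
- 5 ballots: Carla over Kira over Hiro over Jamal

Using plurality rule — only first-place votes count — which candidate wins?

Hiro

First-place votes: Hiro 11, Carla 5, Jamal 7, Kira 0.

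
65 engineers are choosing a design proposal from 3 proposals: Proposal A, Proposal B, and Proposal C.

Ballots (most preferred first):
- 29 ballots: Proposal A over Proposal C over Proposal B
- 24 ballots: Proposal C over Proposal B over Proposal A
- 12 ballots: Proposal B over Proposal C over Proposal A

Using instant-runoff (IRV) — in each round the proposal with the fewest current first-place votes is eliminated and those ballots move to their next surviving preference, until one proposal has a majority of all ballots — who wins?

Proposal C

Round 1: Proposal A 29, Proposal B 12, Proposal C 24. Proposal B eliminated.
Round 2: Proposal A 29, Proposal C 36. Proposal C has a majority (≥33).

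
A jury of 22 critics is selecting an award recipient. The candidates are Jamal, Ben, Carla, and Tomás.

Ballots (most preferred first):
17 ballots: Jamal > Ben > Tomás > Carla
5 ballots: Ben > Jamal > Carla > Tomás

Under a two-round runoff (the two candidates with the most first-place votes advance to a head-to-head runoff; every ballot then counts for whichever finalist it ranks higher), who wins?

Round 1 first-place votes: Jamal 17, Ben 5, Carla 0, Tomás 0. Jamal and Ben advance.
Runoff: Jamal is ranked above Ben on 17 ballots, Ben above Jamal on 5.

Jamal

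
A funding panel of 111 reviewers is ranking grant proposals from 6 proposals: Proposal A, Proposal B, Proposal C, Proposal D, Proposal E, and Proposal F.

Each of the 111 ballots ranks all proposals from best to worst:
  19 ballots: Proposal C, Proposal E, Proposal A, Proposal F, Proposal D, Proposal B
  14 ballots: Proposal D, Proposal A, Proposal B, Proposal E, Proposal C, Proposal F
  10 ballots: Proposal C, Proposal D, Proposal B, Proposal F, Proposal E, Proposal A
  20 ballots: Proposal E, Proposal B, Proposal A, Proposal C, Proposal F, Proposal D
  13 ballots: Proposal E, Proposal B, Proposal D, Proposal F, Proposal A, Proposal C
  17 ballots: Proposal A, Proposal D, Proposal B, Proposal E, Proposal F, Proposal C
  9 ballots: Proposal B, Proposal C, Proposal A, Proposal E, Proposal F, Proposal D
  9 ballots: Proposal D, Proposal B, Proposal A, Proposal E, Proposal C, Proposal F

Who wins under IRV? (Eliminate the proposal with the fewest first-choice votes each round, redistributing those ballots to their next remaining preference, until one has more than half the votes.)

Proposal C

Round 1: Proposal A 17, Proposal B 9, Proposal C 29, Proposal D 23, Proposal E 33, Proposal F 0. Proposal F eliminated.
Round 2: Proposal A 17, Proposal B 9, Proposal C 29, Proposal D 23, Proposal E 33. Proposal B eliminated.
Round 3: Proposal A 17, Proposal C 38, Proposal D 23, Proposal E 33. Proposal A eliminated.
Round 4: Proposal C 38, Proposal D 40, Proposal E 33. Proposal E eliminated.
Round 5: Proposal C 58, Proposal D 53. Proposal C has a majority (≥56).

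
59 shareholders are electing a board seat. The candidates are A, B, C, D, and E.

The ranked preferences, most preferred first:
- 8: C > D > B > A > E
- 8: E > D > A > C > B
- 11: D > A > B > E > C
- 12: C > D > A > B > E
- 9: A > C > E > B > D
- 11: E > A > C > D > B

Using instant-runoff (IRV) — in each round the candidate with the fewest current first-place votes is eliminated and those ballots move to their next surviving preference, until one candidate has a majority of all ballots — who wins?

E

Round 1: A 9, B 0, C 20, D 11, E 19. B eliminated.
Round 2: A 9, C 20, D 11, E 19. A eliminated.
Round 3: C 29, D 11, E 19. D eliminated.
Round 4: C 29, E 30. E has a majority (≥30).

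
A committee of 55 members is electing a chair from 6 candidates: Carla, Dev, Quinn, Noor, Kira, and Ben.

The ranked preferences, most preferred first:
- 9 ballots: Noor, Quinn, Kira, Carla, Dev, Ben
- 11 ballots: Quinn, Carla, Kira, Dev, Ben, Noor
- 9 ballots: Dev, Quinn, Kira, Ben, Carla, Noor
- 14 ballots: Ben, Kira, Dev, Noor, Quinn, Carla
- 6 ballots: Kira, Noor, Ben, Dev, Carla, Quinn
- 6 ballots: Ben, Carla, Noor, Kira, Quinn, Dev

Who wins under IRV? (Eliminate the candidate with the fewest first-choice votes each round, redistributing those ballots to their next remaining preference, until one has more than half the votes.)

Quinn

Round 1: Carla 0, Dev 9, Quinn 11, Noor 9, Kira 6, Ben 20. Carla eliminated.
Round 2: Dev 9, Quinn 11, Noor 9, Kira 6, Ben 20. Kira eliminated.
Round 3: Dev 9, Quinn 11, Noor 15, Ben 20. Dev eliminated.
Round 4: Quinn 20, Noor 15, Ben 20. Noor eliminated.
Round 5: Quinn 29, Ben 26. Quinn has a majority (≥28).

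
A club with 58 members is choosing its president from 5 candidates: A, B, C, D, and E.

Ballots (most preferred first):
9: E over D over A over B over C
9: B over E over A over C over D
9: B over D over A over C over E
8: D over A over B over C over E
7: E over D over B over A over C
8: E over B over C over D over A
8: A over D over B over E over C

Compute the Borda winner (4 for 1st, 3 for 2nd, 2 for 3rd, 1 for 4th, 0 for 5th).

A: 9×2 + 9×2 + 9×2 + 8×3 + 7×1 + 8×0 + 8×4 = 117
B: 9×1 + 9×4 + 9×4 + 8×2 + 7×2 + 8×3 + 8×2 = 151
C: 9×0 + 9×1 + 9×1 + 8×1 + 7×0 + 8×2 + 8×0 = 42
D: 9×3 + 9×0 + 9×3 + 8×4 + 7×3 + 8×1 + 8×3 = 139
E: 9×4 + 9×3 + 9×0 + 8×0 + 7×4 + 8×4 + 8×1 = 131

B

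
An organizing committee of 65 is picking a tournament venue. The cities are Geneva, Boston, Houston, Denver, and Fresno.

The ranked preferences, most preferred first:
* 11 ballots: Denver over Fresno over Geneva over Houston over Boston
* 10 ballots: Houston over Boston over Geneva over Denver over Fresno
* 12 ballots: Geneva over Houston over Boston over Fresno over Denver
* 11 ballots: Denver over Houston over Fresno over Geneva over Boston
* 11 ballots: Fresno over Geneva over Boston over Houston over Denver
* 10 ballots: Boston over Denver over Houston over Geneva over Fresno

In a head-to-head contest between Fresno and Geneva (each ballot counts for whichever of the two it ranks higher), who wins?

Fresno

Fresno is ranked above Geneva on 33 ballots; Geneva above Fresno on 32.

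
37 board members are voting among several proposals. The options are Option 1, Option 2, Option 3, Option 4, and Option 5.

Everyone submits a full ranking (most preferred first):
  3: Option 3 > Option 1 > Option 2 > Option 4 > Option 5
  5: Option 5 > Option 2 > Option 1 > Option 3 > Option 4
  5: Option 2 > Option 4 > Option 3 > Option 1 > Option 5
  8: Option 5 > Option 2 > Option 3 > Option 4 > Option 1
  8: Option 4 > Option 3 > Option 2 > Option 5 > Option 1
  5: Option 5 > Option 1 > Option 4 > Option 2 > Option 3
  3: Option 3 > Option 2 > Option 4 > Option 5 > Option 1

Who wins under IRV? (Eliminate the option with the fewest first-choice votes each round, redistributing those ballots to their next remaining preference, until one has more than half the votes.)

Round 1: Option 1 0, Option 2 5, Option 3 6, Option 4 8, Option 5 18. Option 1 eliminated.
Round 2: Option 2 5, Option 3 6, Option 4 8, Option 5 18. Option 2 eliminated.
Round 3: Option 3 6, Option 4 13, Option 5 18. Option 3 eliminated.
Round 4: Option 4 19, Option 5 18. Option 4 has a majority (≥19).

Option 4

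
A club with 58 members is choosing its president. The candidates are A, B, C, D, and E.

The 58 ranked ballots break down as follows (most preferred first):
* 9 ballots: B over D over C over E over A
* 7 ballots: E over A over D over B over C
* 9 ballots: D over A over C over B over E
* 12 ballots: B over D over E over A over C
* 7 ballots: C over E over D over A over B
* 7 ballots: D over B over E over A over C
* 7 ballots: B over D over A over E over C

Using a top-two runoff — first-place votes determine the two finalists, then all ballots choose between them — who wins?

D

Round 1 first-place votes: A 0, B 28, C 7, D 16, E 7. B and D advance.
Runoff: B is ranked above D on 28 ballots, D above B on 30.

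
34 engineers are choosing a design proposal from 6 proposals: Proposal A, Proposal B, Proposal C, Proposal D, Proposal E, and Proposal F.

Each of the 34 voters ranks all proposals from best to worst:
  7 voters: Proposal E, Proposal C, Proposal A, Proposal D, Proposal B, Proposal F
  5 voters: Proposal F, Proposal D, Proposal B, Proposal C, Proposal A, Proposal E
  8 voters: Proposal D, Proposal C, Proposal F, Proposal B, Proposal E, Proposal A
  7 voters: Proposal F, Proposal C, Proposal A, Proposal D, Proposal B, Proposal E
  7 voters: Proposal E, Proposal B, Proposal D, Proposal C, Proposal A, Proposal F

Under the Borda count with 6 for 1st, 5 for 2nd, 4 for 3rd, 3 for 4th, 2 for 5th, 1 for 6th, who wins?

Proposal A: 7×4 + 5×2 + 8×1 + 7×4 + 7×2 = 88
Proposal B: 7×2 + 5×4 + 8×3 + 7×2 + 7×5 = 107
Proposal C: 7×5 + 5×3 + 8×5 + 7×5 + 7×3 = 146
Proposal D: 7×3 + 5×5 + 8×6 + 7×3 + 7×4 = 143
Proposal E: 7×6 + 5×1 + 8×2 + 7×1 + 7×6 = 112
Proposal F: 7×1 + 5×6 + 8×4 + 7×6 + 7×1 = 118

Proposal C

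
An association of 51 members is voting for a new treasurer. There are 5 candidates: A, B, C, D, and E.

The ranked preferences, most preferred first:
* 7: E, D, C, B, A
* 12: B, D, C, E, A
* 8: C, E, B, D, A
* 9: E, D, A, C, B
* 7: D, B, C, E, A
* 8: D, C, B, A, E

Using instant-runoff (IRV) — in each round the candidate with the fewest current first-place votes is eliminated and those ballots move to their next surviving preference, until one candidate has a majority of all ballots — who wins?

D

Round 1: A 0, B 12, C 8, D 15, E 16. A eliminated.
Round 2: B 12, C 8, D 15, E 16. C eliminated.
Round 3: B 12, D 15, E 24. B eliminated.
Round 4: D 27, E 24. D has a majority (≥26).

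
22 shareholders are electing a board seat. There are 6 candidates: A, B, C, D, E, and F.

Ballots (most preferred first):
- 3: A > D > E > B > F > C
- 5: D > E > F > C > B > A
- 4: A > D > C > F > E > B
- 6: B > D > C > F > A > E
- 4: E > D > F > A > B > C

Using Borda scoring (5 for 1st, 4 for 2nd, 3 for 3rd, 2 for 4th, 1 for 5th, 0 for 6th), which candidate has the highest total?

A: 3×5 + 5×0 + 4×5 + 6×1 + 4×2 = 49
B: 3×2 + 5×1 + 4×0 + 6×5 + 4×1 = 45
C: 3×0 + 5×2 + 4×3 + 6×3 + 4×0 = 40
D: 3×4 + 5×5 + 4×4 + 6×4 + 4×4 = 93
E: 3×3 + 5×4 + 4×1 + 6×0 + 4×5 = 53
F: 3×1 + 5×3 + 4×2 + 6×2 + 4×3 = 50

D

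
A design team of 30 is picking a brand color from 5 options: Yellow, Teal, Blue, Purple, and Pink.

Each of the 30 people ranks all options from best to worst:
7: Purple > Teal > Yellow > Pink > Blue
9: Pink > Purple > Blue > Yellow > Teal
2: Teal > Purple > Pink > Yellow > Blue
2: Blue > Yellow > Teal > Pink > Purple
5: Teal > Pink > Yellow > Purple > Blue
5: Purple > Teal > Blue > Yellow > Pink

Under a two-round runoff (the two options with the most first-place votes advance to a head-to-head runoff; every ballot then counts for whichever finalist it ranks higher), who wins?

Round 1 first-place votes: Yellow 0, Teal 7, Blue 2, Purple 12, Pink 9. Purple and Pink advance.
Runoff: Purple is ranked above Pink on 14 ballots, Pink above Purple on 16.

Pink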